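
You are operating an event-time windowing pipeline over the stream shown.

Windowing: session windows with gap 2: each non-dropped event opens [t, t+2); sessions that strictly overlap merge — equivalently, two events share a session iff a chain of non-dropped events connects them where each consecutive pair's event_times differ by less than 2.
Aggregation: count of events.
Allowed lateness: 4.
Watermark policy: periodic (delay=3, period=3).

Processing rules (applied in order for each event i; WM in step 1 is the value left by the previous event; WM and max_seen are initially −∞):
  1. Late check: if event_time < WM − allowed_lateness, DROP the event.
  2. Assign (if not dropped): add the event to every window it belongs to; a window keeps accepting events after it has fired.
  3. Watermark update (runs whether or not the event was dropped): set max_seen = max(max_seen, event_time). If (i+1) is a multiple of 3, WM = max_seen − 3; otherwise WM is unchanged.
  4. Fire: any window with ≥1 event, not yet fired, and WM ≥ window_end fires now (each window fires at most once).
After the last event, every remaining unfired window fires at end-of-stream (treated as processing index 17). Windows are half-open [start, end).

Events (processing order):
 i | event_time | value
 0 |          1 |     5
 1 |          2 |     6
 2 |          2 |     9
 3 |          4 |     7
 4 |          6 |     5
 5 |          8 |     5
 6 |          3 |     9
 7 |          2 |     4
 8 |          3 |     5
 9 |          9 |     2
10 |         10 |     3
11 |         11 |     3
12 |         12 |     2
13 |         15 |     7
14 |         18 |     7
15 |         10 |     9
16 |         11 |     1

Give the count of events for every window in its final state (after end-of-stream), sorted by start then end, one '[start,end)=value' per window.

[1,6)=7 [6,8)=1 [8,14)=6 [15,17)=1 [18,20)=1

i=0 t=1 v=5: → [1,3); WM=−∞
i=1 t=2 v=6: → [1,4); WM=−∞
i=2 t=2 v=9: → [1,4); WM=-1
i=3 t=4 v=7: → [4,6); WM=-1
i=4 t=6 v=5: → [6,8); WM=-1
i=5 t=8 v=5: → [8,10); WM=5
i=6 t=3 v=9: → [1,6); WM=5
i=7 t=2 v=4: → [1,6); WM=5
i=8 t=3 v=5: → [1,6); WM=5
i=9 t=9 v=2: → [8,11); WM=5
i=10 t=10 v=3: → [8,12); WM=5
i=11 t=11 v=3: → [8,13); WM=8
i=12 t=12 v=2: → [8,14); WM=8
i=13 t=15 v=7: → [15,17); WM=8
i=14 t=18 v=7: → [18,20); WM=15
i=15 t=10 v=9: DROP (t<15-4); WM=15
i=16 t=11 v=1: → [8,14); WM=15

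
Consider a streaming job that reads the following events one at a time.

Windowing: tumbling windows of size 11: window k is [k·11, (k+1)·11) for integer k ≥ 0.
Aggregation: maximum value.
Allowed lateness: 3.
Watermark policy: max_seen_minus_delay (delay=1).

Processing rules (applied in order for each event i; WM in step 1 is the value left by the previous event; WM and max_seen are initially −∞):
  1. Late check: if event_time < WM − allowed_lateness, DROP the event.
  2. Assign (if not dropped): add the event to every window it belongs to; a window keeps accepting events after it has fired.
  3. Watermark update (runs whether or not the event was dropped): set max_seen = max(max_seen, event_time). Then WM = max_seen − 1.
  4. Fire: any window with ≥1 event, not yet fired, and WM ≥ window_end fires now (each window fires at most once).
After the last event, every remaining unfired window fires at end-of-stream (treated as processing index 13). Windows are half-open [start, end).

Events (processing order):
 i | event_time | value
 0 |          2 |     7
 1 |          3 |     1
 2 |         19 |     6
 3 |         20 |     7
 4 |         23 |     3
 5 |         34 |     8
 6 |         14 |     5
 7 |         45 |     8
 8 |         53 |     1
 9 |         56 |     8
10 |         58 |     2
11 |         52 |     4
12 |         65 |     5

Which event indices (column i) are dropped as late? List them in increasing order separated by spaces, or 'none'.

i=0 t=2 v=7: → [0,11); WM=1
i=1 t=3 v=1: → [0,11); WM=2
i=2 t=19 v=6: → [11,22); WM=18; [0,11) fires=7
i=3 t=20 v=7: → [11,22); WM=19
i=4 t=23 v=3: → [22,33); WM=22; [11,22) fires=7
i=5 t=34 v=8: → [33,44); WM=33; [22,33) fires=3
i=6 t=14 v=5: DROP (t<33-3); WM=33
i=7 t=45 v=8: → [44,55); WM=44; [33,44) fires=8
i=8 t=53 v=1: → [44,55); WM=52
i=9 t=56 v=8: → [55,66); WM=55; [44,55) fires=8
i=10 t=58 v=2: → [55,66); WM=57
i=11 t=52 v=4: DROP (t<57-3); WM=57
i=12 t=65 v=5: → [55,66); WM=64

6 11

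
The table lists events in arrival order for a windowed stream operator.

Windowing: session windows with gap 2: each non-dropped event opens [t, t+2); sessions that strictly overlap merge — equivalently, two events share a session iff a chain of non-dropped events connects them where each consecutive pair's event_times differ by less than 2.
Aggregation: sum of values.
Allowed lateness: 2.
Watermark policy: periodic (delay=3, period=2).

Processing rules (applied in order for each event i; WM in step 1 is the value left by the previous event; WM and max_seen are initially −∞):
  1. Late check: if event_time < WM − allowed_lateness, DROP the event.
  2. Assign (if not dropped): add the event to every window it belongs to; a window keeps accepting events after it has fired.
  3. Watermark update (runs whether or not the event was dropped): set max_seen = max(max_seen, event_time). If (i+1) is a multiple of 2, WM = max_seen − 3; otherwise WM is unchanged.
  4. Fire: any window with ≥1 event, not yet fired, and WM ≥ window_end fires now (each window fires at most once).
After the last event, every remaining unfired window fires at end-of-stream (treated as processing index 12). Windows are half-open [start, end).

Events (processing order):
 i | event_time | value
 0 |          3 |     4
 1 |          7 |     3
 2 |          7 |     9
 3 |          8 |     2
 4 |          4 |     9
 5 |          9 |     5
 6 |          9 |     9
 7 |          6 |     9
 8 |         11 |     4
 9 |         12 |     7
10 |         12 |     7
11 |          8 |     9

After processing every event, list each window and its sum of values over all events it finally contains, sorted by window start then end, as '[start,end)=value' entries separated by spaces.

[3,6)=13 [6,11)=46 [11,14)=18

i=0 t=3 v=4: → [3,5); WM=−∞
i=1 t=7 v=3: → [7,9); WM=4
i=2 t=7 v=9: → [7,9); WM=4
i=3 t=8 v=2: → [7,10); WM=5
i=4 t=4 v=9: → [3,6); WM=5
i=5 t=9 v=5: → [7,11); WM=6
i=6 t=9 v=9: → [7,11); WM=6
i=7 t=6 v=9: → [6,11); WM=6
i=8 t=11 v=4: → [11,13); WM=6
i=9 t=12 v=7: → [11,14); WM=9
i=10 t=12 v=7: → [11,14); WM=9
i=11 t=8 v=9: → [6,11); WM=9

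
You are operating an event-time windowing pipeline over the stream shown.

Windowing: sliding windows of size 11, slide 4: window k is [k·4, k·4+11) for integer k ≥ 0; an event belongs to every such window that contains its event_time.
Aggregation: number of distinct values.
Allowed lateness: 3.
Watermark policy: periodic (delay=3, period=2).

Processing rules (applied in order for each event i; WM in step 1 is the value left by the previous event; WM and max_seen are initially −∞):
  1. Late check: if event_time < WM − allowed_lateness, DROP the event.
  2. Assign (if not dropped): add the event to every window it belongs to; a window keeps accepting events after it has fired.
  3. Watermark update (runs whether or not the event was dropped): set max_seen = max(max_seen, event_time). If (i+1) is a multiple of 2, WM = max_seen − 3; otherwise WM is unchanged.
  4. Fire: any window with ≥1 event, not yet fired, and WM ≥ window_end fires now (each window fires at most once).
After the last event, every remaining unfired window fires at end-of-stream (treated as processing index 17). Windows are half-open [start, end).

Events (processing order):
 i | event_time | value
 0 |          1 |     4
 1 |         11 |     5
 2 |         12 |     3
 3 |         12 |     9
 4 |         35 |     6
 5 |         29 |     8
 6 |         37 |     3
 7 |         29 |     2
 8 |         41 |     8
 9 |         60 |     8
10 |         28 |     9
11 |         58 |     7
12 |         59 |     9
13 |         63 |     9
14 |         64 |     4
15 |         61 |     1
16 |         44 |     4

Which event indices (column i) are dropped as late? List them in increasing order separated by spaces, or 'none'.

10 16

i=0 t=1 v=4: → [0,11); WM=−∞
i=1 t=11 v=5: → [8,19),[4,15); WM=8
i=2 t=12 v=3: → [12,23),[8,19),[4,15); WM=8
i=3 t=12 v=9: → [12,23),[8,19),[4,15); WM=9
i=4 t=35 v=6: → [32,43),[28,39); WM=9
i=5 t=29 v=8: → [28,39),[24,35),[20,31); WM=32; [0,11) fires=1 [4,15) fires=3 [8,19) fires=3 [12,23) fires=2 [20,31) fires=1
i=6 t=37 v=3: → [36,47),[32,43),[28,39); WM=32
i=7 t=29 v=2: → [28,39),[24,35),[20,31); WM=34
i=8 t=41 v=8: → [40,51),[36,47),[32,43); WM=34
i=9 t=60 v=8: → [60,71),[56,67),[52,63); WM=57; [24,35) fires=2 [28,39) fires=4 [32,43) fires=3 [36,47) fires=2 [40,51) fires=1
i=10 t=28 v=9: DROP (t<57-3); WM=57
i=11 t=58 v=7: → [56,67),[52,63),[48,59); WM=57
i=12 t=59 v=9: → [56,67),[52,63); WM=57
i=13 t=63 v=9: → [60,71),[56,67); WM=60; [48,59) fires=1
i=14 t=64 v=4: → [64,75),[60,71),[56,67); WM=60
i=15 t=61 v=1: → [60,71),[56,67),[52,63); WM=61
i=16 t=44 v=4: DROP (t<61-3); WM=61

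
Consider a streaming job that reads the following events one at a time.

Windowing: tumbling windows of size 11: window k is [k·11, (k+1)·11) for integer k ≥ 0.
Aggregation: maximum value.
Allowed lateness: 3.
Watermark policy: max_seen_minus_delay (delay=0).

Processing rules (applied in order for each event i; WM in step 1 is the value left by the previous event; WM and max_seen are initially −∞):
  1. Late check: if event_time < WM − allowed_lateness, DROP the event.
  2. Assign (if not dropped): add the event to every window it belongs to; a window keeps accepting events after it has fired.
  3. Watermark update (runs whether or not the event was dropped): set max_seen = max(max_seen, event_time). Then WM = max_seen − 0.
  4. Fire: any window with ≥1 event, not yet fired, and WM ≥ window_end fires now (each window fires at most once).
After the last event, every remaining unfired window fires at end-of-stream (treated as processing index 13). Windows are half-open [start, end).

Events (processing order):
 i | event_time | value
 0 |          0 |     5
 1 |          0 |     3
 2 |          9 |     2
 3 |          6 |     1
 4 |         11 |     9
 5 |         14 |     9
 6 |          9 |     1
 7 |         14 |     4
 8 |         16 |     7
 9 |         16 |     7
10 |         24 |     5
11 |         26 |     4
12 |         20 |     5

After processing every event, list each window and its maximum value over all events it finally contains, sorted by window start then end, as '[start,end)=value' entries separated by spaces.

i=0 t=0 v=5: → [0,11); WM=0
i=1 t=0 v=3: → [0,11); WM=0
i=2 t=9 v=2: → [0,11); WM=9
i=3 t=6 v=1: → [0,11); WM=9
i=4 t=11 v=9: → [11,22); WM=11; [0,11) fires=5
i=5 t=14 v=9: → [11,22); WM=14
i=6 t=9 v=1: DROP (t<14-3); WM=14
i=7 t=14 v=4: → [11,22); WM=14
i=8 t=16 v=7: → [11,22); WM=16
i=9 t=16 v=7: → [11,22); WM=16
i=10 t=24 v=5: → [22,33); WM=24; [11,22) fires=9
i=11 t=26 v=4: → [22,33); WM=26
i=12 t=20 v=5: DROP (t<26-3); WM=26

[0,11)=5 [11,22)=9 [22,33)=5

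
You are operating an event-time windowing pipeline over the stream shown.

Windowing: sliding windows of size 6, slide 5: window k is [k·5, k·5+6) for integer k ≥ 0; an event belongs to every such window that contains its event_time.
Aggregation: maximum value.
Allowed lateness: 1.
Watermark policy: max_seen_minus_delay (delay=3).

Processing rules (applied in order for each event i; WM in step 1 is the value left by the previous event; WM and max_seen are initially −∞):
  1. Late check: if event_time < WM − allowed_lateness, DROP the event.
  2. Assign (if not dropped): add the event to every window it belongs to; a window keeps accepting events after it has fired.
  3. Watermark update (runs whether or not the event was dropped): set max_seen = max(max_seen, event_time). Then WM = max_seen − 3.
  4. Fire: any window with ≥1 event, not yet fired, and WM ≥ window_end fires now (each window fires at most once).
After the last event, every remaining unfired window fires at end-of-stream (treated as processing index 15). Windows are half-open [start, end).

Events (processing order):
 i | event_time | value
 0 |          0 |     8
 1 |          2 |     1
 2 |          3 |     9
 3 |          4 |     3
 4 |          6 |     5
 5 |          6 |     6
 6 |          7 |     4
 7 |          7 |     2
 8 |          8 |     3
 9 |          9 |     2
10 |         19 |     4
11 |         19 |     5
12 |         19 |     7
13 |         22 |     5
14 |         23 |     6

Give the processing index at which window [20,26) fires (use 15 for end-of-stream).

15

i=0 t=0 v=8: → [0,6); WM=-3
i=1 t=2 v=1: → [0,6); WM=-1
i=2 t=3 v=9: → [0,6); WM=0
i=3 t=4 v=3: → [0,6); WM=1
i=4 t=6 v=5: → [5,11); WM=3
i=5 t=6 v=6: → [5,11); WM=3
i=6 t=7 v=4: → [5,11); WM=4
i=7 t=7 v=2: → [5,11); WM=4
i=8 t=8 v=3: → [5,11); WM=5
i=9 t=9 v=2: → [5,11); WM=6; [0,6) fires=9
i=10 t=19 v=4: → [15,21); WM=16; [5,11) fires=6
i=11 t=19 v=5: → [15,21); WM=16
i=12 t=19 v=7: → [15,21); WM=16
i=13 t=22 v=5: → [20,26); WM=19
i=14 t=23 v=6: → [20,26); WM=20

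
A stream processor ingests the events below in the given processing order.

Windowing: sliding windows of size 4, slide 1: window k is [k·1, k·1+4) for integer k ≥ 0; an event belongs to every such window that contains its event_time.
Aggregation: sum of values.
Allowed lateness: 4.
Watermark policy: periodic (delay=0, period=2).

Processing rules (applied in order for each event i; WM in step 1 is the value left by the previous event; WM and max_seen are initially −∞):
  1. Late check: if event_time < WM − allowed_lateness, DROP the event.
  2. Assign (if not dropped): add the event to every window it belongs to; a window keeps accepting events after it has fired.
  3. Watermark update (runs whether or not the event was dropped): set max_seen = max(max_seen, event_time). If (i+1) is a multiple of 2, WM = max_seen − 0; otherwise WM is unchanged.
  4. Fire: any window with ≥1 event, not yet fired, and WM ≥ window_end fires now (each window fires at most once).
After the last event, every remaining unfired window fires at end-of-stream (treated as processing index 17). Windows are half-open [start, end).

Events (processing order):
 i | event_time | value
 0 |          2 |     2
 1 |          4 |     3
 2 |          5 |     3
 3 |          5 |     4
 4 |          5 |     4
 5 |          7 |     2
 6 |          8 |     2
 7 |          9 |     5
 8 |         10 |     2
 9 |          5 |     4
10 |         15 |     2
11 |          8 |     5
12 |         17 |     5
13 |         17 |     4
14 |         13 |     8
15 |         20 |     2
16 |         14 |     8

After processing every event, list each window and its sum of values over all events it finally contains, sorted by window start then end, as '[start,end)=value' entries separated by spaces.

i=0 t=2 v=2: → [2,6),[1,5),[0,4); WM=−∞
i=1 t=4 v=3: → [4,8),[3,7),[2,6),[1,5); WM=4; [0,4) fires=2
i=2 t=5 v=3: → [5,9),[4,8),[3,7),[2,6); WM=4
i=3 t=5 v=4: → [5,9),[4,8),[3,7),[2,6); WM=5; [1,5) fires=5
i=4 t=5 v=4: → [5,9),[4,8),[3,7),[2,6); WM=5
i=5 t=7 v=2: → [7,11),[6,10),[5,9),[4,8); WM=7; [2,6) fires=16 [3,7) fires=14
i=6 t=8 v=2: → [8,12),[7,11),[6,10),[5,9); WM=7
i=7 t=9 v=5: → [9,13),[8,12),[7,11),[6,10); WM=9; [4,8) fires=16 [5,9) fires=15
i=8 t=10 v=2: → [10,14),[9,13),[8,12),[7,11); WM=9
i=9 t=5 v=4: → [5,9),[4,8),[3,7),[2,6); WM=10; [6,10) fires=9
i=10 t=15 v=2: → [15,19),[14,18),[13,17),[12,16); WM=10
i=11 t=8 v=5: → [8,12),[7,11),[6,10),[5,9); WM=15; [7,11) fires=16 [8,12) fires=14 [9,13) fires=7 [10,14) fires=2
i=12 t=17 v=5: → [17,21),[16,20),[15,19),[14,18); WM=15
i=13 t=17 v=4: → [17,21),[16,20),[15,19),[14,18); WM=17; [12,16) fires=2 [13,17) fires=2
i=14 t=13 v=8: → [13,17),[12,16),[11,15),[10,14); WM=17; [11,15) fires=8
i=15 t=20 v=2: → [20,24),[19,23),[18,22),[17,21); WM=20; [14,18) fires=11 [15,19) fires=11 [16,20) fires=9
i=16 t=14 v=8: DROP (t<20-4); WM=20

[0,4)=2 [1,5)=5 [2,6)=20 [3,7)=18 [4,8)=20 [5,9)=24 [6,10)=14 [7,11)=16 [8,12)=14 [9,13)=7 [10,14)=10 [11,15)=8 [12,16)=10 [13,17)=10 [14,18)=11 [15,19)=11 [16,20)=9 [17,21)=11 [18,22)=2 [19,23)=2 [20,24)=2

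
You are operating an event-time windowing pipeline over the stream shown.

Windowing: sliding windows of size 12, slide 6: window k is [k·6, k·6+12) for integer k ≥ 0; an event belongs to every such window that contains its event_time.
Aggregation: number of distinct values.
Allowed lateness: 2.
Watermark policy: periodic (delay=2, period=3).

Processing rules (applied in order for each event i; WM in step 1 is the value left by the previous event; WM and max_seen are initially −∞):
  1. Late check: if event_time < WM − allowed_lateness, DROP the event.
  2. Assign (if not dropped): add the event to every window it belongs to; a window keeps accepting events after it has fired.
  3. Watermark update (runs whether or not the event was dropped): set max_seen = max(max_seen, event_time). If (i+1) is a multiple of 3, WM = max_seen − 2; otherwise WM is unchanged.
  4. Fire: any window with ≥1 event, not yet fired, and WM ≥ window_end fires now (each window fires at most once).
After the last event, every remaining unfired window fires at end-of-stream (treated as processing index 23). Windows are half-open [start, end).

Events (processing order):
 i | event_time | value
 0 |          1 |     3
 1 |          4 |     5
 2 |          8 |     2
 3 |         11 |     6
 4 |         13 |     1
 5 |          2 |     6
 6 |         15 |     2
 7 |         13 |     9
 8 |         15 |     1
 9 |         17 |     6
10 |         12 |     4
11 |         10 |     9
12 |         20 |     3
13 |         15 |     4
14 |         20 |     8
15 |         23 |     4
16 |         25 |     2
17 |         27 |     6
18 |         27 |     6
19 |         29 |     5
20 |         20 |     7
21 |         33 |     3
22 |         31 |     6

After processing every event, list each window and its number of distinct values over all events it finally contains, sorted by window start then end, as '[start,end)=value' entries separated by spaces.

[0,12)=4 [6,18)=5 [12,24)=7 [18,30)=6 [24,36)=4 [30,42)=2

i=0 t=1 v=3: → [0,12); WM=−∞
i=1 t=4 v=5: → [0,12); WM=−∞
i=2 t=8 v=2: → [6,18),[0,12); WM=6
i=3 t=11 v=6: → [6,18),[0,12); WM=6
i=4 t=13 v=1: → [12,24),[6,18); WM=6
i=5 t=2 v=6: DROP (t<6-2); WM=11
i=6 t=15 v=2: → [12,24),[6,18); WM=11
i=7 t=13 v=9: → [12,24),[6,18); WM=11
i=8 t=15 v=1: → [12,24),[6,18); WM=13; [0,12) fires=4
i=9 t=17 v=6: → [12,24),[6,18); WM=13
i=10 t=12 v=4: → [12,24),[6,18); WM=13
i=11 t=10 v=9: DROP (t<13-2); WM=15
i=12 t=20 v=3: → [18,30),[12,24); WM=15
i=13 t=15 v=4: → [12,24),[6,18); WM=15
i=14 t=20 v=8: → [18,30),[12,24); WM=18; [6,18) fires=5
i=15 t=23 v=4: → [18,30),[12,24); WM=18
i=16 t=25 v=2: → [24,36),[18,30); WM=18
i=17 t=27 v=6: → [24,36),[18,30); WM=25; [12,24) fires=7
i=18 t=27 v=6: → [24,36),[18,30); WM=25
i=19 t=29 v=5: → [24,36),[18,30); WM=25
i=20 t=20 v=7: DROP (t<25-2); WM=27
i=21 t=33 v=3: → [30,42),[24,36); WM=27
i=22 t=31 v=6: → [30,42),[24,36); WM=27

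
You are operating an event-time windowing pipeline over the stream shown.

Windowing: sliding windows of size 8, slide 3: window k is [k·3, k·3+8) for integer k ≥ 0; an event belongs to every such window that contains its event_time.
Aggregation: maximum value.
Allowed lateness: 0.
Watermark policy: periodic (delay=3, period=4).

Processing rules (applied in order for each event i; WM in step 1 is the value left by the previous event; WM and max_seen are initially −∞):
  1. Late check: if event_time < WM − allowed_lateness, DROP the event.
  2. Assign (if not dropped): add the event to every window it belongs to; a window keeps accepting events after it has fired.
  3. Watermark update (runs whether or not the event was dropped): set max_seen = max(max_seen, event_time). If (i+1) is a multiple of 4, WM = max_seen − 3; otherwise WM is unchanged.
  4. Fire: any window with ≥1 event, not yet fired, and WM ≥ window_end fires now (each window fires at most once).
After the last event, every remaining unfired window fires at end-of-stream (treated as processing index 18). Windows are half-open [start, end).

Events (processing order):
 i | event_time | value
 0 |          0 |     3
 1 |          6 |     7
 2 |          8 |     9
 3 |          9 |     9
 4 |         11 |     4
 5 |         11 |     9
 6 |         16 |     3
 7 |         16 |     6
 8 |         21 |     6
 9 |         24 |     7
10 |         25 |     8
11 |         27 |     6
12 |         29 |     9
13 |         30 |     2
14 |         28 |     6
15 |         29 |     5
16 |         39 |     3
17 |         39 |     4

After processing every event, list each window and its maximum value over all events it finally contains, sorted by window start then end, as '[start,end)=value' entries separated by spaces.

[0,8)=7 [3,11)=9 [6,14)=9 [9,17)=9 [12,20)=6 [15,23)=6 [18,26)=8 [21,29)=8 [24,32)=9 [27,35)=9 [30,38)=2 [33,41)=4 [36,44)=4 [39,47)=4

i=0 t=0 v=3: → [0,8); WM=−∞
i=1 t=6 v=7: → [6,14),[3,11),[0,8); WM=−∞
i=2 t=8 v=9: → [6,14),[3,11); WM=−∞
i=3 t=9 v=9: → [9,17),[6,14),[3,11); WM=6
i=4 t=11 v=4: → [9,17),[6,14); WM=6
i=5 t=11 v=9: → [9,17),[6,14); WM=6
i=6 t=16 v=3: → [15,23),[12,20),[9,17); WM=6
i=7 t=16 v=6: → [15,23),[12,20),[9,17); WM=13; [0,8) fires=7 [3,11) fires=9
i=8 t=21 v=6: → [21,29),[18,26),[15,23); WM=13
i=9 t=24 v=7: → [24,32),[21,29),[18,26); WM=13
i=10 t=25 v=8: → [24,32),[21,29),[18,26); WM=13
i=11 t=27 v=6: → [27,35),[24,32),[21,29); WM=24; [6,14) fires=9 [9,17) fires=9 [12,20) fires=6 [15,23) fires=6
i=12 t=29 v=9: → [27,35),[24,32); WM=24
i=13 t=30 v=2: → [30,38),[27,35),[24,32); WM=24
i=14 t=28 v=6: → [27,35),[24,32),[21,29); WM=24
i=15 t=29 v=5: → [27,35),[24,32); WM=27; [18,26) fires=8
i=16 t=39 v=3: → [39,47),[36,44),[33,41); WM=27
i=17 t=39 v=4: → [39,47),[36,44),[33,41); WM=27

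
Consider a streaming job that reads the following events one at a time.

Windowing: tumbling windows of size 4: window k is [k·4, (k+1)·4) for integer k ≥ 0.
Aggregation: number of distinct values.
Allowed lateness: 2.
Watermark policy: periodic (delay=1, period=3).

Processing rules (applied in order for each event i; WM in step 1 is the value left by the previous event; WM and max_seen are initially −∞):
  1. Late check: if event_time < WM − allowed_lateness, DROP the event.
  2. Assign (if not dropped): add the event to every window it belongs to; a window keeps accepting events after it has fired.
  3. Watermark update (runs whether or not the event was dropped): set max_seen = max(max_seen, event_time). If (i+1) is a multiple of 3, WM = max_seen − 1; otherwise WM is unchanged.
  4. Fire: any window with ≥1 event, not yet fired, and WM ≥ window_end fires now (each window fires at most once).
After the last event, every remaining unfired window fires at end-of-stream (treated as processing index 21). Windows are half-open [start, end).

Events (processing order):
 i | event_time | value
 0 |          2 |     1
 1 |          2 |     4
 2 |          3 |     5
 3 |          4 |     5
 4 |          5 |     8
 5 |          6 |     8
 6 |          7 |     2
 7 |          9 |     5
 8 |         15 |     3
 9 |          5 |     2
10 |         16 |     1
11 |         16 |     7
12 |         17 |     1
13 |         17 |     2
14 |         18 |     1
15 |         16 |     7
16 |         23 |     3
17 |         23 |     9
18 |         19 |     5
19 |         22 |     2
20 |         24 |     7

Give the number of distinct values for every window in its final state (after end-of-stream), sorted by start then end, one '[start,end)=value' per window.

[0,4)=3 [4,8)=3 [8,12)=1 [12,16)=1 [16,20)=3 [20,24)=3 [24,28)=1

i=0 t=2 v=1: → [0,4); WM=−∞
i=1 t=2 v=4: → [0,4); WM=−∞
i=2 t=3 v=5: → [0,4); WM=2
i=3 t=4 v=5: → [4,8); WM=2
i=4 t=5 v=8: → [4,8); WM=2
i=5 t=6 v=8: → [4,8); WM=5; [0,4) fires=3
i=6 t=7 v=2: → [4,8); WM=5
i=7 t=9 v=5: → [8,12); WM=5
i=8 t=15 v=3: → [12,16); WM=14; [4,8) fires=3 [8,12) fires=1
i=9 t=5 v=2: DROP (t<14-2); WM=14
i=10 t=16 v=1: → [16,20); WM=14
i=11 t=16 v=7: → [16,20); WM=15
i=12 t=17 v=1: → [16,20); WM=15
i=13 t=17 v=2: → [16,20); WM=15
i=14 t=18 v=1: → [16,20); WM=17; [12,16) fires=1
i=15 t=16 v=7: → [16,20); WM=17
i=16 t=23 v=3: → [20,24); WM=17
i=17 t=23 v=9: → [20,24); WM=22; [16,20) fires=3
i=18 t=19 v=5: DROP (t<22-2); WM=22
i=19 t=22 v=2: → [20,24); WM=22
i=20 t=24 v=7: → [24,28); WM=23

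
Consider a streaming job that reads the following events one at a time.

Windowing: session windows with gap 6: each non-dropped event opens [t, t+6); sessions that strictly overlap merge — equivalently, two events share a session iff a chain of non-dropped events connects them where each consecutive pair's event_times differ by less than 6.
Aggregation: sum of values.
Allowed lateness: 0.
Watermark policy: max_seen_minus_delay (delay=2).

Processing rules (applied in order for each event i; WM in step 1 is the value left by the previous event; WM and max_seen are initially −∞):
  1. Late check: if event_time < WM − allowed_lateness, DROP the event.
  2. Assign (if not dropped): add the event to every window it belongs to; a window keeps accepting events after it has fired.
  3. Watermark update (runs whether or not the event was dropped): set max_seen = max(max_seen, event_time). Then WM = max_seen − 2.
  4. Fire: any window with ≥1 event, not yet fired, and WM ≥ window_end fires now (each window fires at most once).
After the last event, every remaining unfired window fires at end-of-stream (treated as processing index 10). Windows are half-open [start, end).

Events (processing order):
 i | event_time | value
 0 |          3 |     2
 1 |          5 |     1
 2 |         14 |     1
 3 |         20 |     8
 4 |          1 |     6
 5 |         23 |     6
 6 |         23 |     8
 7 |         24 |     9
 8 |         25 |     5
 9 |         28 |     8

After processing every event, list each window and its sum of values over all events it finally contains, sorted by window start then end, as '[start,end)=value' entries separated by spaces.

i=0 t=3 v=2: → [3,9); WM=1
i=1 t=5 v=1: → [3,11); WM=3
i=2 t=14 v=1: → [14,20); WM=12
i=3 t=20 v=8: → [20,26); WM=18
i=4 t=1 v=6: DROP (t<18-0); WM=18
i=5 t=23 v=6: → [20,29); WM=21
i=6 t=23 v=8: → [20,29); WM=21
i=7 t=24 v=9: → [20,30); WM=22
i=8 t=25 v=5: → [20,31); WM=23
i=9 t=28 v=8: → [20,34); WM=26

[3,11)=3 [14,20)=1 [20,34)=44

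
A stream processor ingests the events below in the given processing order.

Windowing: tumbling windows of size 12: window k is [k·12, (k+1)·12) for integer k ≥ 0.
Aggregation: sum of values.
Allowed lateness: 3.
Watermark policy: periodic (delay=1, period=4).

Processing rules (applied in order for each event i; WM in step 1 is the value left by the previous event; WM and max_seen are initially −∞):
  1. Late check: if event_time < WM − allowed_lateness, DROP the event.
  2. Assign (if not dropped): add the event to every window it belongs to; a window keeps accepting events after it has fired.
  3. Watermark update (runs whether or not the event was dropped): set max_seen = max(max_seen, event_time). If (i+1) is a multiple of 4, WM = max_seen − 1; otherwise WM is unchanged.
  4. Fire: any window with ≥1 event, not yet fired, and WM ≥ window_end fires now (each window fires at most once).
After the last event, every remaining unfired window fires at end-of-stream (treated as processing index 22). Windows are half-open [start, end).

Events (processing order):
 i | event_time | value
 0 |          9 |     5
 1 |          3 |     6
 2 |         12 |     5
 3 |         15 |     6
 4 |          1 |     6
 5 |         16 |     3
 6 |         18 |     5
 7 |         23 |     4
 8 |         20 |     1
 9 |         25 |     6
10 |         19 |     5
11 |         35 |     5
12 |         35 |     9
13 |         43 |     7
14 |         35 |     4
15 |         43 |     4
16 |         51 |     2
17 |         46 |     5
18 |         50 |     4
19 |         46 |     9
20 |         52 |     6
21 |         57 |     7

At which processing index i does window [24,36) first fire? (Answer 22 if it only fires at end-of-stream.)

i=0 t=9 v=5: → [0,12); WM=−∞
i=1 t=3 v=6: → [0,12); WM=−∞
i=2 t=12 v=5: → [12,24); WM=−∞
i=3 t=15 v=6: → [12,24); WM=14; [0,12) fires=11
i=4 t=1 v=6: DROP (t<14-3); WM=14
i=5 t=16 v=3: → [12,24); WM=14
i=6 t=18 v=5: → [12,24); WM=14
i=7 t=23 v=4: → [12,24); WM=22
i=8 t=20 v=1: → [12,24); WM=22
i=9 t=25 v=6: → [24,36); WM=22
i=10 t=19 v=5: → [12,24); WM=22
i=11 t=35 v=5: → [24,36); WM=34; [12,24) fires=29
i=12 t=35 v=9: → [24,36); WM=34
i=13 t=43 v=7: → [36,48); WM=34
i=14 t=35 v=4: → [24,36); WM=34
i=15 t=43 v=4: → [36,48); WM=42; [24,36) fires=24
i=16 t=51 v=2: → [48,60); WM=42
i=17 t=46 v=5: → [36,48); WM=42
i=18 t=50 v=4: → [48,60); WM=42
i=19 t=46 v=9: → [36,48); WM=50; [36,48) fires=25
i=20 t=52 v=6: → [48,60); WM=50
i=21 t=57 v=7: → [48,60); WM=50

15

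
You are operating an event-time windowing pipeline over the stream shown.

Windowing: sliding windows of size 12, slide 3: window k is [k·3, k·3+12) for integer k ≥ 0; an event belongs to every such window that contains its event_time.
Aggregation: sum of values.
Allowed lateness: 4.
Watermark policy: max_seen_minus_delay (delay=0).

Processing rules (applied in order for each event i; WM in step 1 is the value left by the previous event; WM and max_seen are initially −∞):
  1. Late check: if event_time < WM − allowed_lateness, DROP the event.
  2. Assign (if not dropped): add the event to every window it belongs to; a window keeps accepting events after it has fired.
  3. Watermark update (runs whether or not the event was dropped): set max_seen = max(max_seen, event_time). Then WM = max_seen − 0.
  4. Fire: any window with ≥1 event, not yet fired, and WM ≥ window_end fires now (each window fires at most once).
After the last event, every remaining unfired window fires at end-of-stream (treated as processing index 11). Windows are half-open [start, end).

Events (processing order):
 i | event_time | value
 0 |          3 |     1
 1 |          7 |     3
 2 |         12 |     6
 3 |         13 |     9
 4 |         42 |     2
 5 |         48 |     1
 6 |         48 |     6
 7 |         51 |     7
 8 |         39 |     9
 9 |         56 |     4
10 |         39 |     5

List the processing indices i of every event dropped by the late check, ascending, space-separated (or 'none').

8 10

i=0 t=3 v=1: → [3,15),[0,12); WM=3
i=1 t=7 v=3: → [6,18),[3,15),[0,12); WM=7
i=2 t=12 v=6: → [12,24),[9,21),[6,18),[3,15); WM=12; [0,12) fires=4
i=3 t=13 v=9: → [12,24),[9,21),[6,18),[3,15); WM=13
i=4 t=42 v=2: → [42,54),[39,51),[36,48),[33,45); WM=42; [3,15) fires=19 [6,18) fires=18 [9,21) fires=15 [12,24) fires=15
i=5 t=48 v=1: → [48,60),[45,57),[42,54),[39,51); WM=48; [33,45) fires=2 [36,48) fires=2
i=6 t=48 v=6: → [48,60),[45,57),[42,54),[39,51); WM=48
i=7 t=51 v=7: → [51,63),[48,60),[45,57),[42,54); WM=51; [39,51) fires=9
i=8 t=39 v=9: DROP (t<51-4); WM=51
i=9 t=56 v=4: → [54,66),[51,63),[48,60),[45,57); WM=56; [42,54) fires=16
i=10 t=39 v=5: DROP (t<56-4); WM=56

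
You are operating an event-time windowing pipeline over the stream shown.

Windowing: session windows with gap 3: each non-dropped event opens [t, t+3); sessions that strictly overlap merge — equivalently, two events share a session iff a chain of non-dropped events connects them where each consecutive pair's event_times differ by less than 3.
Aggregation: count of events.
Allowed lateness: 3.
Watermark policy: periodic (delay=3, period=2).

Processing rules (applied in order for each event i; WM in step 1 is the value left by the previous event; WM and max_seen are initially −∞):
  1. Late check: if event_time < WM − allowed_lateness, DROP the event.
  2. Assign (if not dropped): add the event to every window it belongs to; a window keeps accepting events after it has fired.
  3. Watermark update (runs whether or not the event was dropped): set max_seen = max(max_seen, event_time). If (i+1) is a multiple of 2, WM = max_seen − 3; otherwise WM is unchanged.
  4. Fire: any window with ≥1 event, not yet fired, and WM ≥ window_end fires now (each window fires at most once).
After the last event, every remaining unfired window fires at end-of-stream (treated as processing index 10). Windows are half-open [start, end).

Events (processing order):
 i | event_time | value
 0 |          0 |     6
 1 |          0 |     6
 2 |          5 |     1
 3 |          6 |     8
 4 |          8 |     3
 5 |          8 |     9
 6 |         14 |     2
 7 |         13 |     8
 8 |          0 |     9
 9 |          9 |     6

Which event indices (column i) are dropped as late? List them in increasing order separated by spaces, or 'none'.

i=0 t=0 v=6: → [0,3); WM=−∞
i=1 t=0 v=6: → [0,3); WM=-3
i=2 t=5 v=1: → [5,8); WM=-3
i=3 t=6 v=8: → [5,9); WM=3
i=4 t=8 v=3: → [5,11); WM=3
i=5 t=8 v=9: → [5,11); WM=5
i=6 t=14 v=2: → [14,17); WM=5
i=7 t=13 v=8: → [13,17); WM=11
i=8 t=0 v=9: DROP (t<11-3); WM=11
i=9 t=9 v=6: → [5,12); WM=11

8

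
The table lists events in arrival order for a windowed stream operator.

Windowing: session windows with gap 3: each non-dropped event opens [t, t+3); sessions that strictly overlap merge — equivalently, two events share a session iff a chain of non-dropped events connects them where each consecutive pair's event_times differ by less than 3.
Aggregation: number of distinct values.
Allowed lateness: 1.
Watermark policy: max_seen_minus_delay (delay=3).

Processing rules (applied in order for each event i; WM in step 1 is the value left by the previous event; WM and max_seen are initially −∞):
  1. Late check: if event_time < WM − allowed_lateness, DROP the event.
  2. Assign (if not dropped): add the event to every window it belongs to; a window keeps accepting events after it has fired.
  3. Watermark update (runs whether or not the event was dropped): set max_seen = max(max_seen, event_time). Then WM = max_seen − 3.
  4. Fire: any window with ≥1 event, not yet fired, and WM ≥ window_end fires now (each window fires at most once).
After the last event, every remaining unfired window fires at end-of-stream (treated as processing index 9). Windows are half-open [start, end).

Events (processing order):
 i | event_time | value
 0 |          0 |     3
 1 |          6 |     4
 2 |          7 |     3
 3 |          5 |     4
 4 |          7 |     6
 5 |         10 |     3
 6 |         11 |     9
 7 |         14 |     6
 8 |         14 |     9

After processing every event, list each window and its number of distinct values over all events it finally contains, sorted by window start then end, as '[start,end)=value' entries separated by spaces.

[0,3)=1 [5,10)=3 [10,14)=2 [14,17)=2

i=0 t=0 v=3: → [0,3); WM=-3
i=1 t=6 v=4: → [6,9); WM=3
i=2 t=7 v=3: → [6,10); WM=4
i=3 t=5 v=4: → [5,10); WM=4
i=4 t=7 v=6: → [5,10); WM=4
i=5 t=10 v=3: → [10,13); WM=7
i=6 t=11 v=9: → [10,14); WM=8
i=7 t=14 v=6: → [14,17); WM=11
i=8 t=14 v=9: → [14,17); WM=11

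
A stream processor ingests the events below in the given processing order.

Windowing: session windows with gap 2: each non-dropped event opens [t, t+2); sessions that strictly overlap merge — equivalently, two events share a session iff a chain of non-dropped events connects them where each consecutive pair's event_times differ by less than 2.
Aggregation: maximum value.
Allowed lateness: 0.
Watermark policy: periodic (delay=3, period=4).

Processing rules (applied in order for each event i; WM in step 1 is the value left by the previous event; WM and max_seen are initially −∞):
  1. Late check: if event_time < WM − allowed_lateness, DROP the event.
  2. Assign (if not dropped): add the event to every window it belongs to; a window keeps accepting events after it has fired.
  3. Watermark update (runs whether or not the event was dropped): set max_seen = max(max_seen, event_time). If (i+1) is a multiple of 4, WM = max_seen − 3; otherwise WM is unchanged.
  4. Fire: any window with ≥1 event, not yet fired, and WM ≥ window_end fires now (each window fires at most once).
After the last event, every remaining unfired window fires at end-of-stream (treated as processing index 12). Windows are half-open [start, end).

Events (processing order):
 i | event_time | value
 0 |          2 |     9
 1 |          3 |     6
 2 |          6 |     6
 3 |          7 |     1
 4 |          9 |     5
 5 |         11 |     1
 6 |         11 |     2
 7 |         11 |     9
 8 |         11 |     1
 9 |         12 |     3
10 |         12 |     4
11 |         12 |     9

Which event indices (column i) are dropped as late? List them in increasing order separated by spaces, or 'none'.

none

i=0 t=2 v=9: → [2,4); WM=−∞
i=1 t=3 v=6: → [2,5); WM=−∞
i=2 t=6 v=6: → [6,8); WM=−∞
i=3 t=7 v=1: → [6,9); WM=4
i=4 t=9 v=5: → [9,11); WM=4
i=5 t=11 v=1: → [11,13); WM=4
i=6 t=11 v=2: → [11,13); WM=4
i=7 t=11 v=9: → [11,13); WM=8
i=8 t=11 v=1: → [11,13); WM=8
i=9 t=12 v=3: → [11,14); WM=8
i=10 t=12 v=4: → [11,14); WM=8
i=11 t=12 v=9: → [11,14); WM=9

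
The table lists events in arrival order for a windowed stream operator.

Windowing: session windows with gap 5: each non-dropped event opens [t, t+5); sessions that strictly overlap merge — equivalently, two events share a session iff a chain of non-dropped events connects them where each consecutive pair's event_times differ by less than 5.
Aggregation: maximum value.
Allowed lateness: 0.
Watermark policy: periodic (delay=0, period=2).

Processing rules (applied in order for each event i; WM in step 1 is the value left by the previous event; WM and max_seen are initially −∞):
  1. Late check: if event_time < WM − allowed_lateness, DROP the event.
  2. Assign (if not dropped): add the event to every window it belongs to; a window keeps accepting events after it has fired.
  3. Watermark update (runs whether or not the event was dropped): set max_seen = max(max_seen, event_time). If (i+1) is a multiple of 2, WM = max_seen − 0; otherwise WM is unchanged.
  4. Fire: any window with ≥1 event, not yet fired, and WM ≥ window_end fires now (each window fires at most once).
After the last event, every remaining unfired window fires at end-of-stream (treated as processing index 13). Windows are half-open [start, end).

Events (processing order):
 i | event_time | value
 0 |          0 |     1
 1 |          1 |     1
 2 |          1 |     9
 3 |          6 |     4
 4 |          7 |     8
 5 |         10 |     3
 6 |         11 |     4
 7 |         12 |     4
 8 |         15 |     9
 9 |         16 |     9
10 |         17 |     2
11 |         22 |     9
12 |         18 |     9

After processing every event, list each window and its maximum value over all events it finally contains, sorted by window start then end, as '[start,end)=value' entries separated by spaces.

i=0 t=0 v=1: → [0,5); WM=−∞
i=1 t=1 v=1: → [0,6); WM=1
i=2 t=1 v=9: → [0,6); WM=1
i=3 t=6 v=4: → [6,11); WM=6
i=4 t=7 v=8: → [6,12); WM=6
i=5 t=10 v=3: → [6,15); WM=10
i=6 t=11 v=4: → [6,16); WM=10
i=7 t=12 v=4: → [6,17); WM=12
i=8 t=15 v=9: → [6,20); WM=12
i=9 t=16 v=9: → [6,21); WM=16
i=10 t=17 v=2: → [6,22); WM=16
i=11 t=22 v=9: → [22,27); WM=22
i=12 t=18 v=9: DROP (t<22-0); WM=22

[0,6)=9 [6,22)=9 [22,27)=9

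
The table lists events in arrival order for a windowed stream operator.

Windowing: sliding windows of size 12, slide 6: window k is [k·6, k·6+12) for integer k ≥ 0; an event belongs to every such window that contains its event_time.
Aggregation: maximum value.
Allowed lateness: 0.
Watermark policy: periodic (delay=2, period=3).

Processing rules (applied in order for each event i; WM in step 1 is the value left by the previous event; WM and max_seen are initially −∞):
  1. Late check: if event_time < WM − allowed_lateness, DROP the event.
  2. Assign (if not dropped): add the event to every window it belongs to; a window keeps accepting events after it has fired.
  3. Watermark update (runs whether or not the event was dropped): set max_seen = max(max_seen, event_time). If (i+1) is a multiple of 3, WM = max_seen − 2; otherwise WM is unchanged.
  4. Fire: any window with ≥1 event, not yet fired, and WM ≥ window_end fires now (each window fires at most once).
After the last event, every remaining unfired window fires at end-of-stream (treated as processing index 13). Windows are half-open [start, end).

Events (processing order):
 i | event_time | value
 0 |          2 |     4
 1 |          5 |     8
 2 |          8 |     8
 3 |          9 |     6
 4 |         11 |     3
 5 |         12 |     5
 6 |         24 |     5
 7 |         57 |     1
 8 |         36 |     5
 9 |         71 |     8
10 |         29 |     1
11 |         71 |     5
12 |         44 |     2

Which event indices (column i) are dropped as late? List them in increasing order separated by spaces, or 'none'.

10 12

i=0 t=2 v=4: → [0,12); WM=−∞
i=1 t=5 v=8: → [0,12); WM=−∞
i=2 t=8 v=8: → [6,18),[0,12); WM=6
i=3 t=9 v=6: → [6,18),[0,12); WM=6
i=4 t=11 v=3: → [6,18),[0,12); WM=6
i=5 t=12 v=5: → [12,24),[6,18); WM=10
i=6 t=24 v=5: → [24,36),[18,30); WM=10
i=7 t=57 v=1: → [54,66),[48,60); WM=10
i=8 t=36 v=5: → [36,48),[30,42); WM=55; [0,12) fires=8 [6,18) fires=8 [12,24) fires=5 [18,30) fires=5 [24,36) fires=5 [30,42) fires=5 [36,48) fires=5
i=9 t=71 v=8: → [66,78),[60,72); WM=55
i=10 t=29 v=1: DROP (t<55-0); WM=55
i=11 t=71 v=5: → [66,78),[60,72); WM=69; [48,60) fires=1 [54,66) fires=1
i=12 t=44 v=2: DROP (t<69-0); WM=69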